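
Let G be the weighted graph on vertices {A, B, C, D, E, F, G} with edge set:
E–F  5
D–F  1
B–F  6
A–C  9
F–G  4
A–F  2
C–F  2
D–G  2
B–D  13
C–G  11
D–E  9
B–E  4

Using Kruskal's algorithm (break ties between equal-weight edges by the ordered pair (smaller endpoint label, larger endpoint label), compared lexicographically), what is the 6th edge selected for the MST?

E-F

Kruskal: consider edges lightest-first.
D–F (1): add. Components now {A} {B} {C} {D,F} {E} {G}
A–F (2): add. Components now {A,D,F} {B} {C} {E} {G}
C–F (2): add. Components now {A,C,D,F} {B} {E} {G}
D–G (2): add. Components now {A,C,D,F,G} {B} {E}
B–E (4): add. Components now {A,C,D,F,G} {B,E}
F–G (4): skip — F and G already connected.
E–F (5): add. Components now {A,B,C,D,E,F,G}
The 6th edge added is E–F.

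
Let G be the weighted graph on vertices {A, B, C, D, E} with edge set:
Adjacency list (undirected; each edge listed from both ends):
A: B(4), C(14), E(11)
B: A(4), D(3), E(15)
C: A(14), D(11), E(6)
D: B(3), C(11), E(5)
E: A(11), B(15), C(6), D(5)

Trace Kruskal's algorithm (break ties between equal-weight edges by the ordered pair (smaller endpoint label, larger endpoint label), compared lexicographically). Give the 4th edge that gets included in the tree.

Kruskal: consider edges lightest-first.
B–D (3): add — endpoints in different components.
A–B (4): add — endpoints in different components.
D–E (5): add — endpoints in different components.
C–E (6): add — endpoints in different components.
The 4th edge added is C–E.

C-E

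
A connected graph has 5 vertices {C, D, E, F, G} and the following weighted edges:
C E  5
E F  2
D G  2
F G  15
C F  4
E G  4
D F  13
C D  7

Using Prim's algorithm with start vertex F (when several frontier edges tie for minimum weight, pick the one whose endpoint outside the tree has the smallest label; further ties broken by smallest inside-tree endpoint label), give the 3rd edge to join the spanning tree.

E-G

Prim's algorithm from F:
Step 1: cheapest edge leaving the tree is E F (2); add E.
Step 2: cheapest edge leaving the tree is C F (4); add C.
Step 3: cheapest edge leaving the tree is E G (4); add G.
Step 4: cheapest edge leaving the tree is D G (2); add D.
The 3rd edge added is E G.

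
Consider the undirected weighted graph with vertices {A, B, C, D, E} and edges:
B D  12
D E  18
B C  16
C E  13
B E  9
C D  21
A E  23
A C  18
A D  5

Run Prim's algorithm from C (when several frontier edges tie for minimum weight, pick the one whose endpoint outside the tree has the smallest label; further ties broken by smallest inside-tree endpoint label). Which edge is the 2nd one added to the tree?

Prim's algorithm from C:
Step 1: frontier [C E 13, B C 16, A C 18, C D 21] → take C E (13); add E.
Step 2: frontier [B C 16, A C 18, C D 21, B E 9, D E 18, A E 23] → take B E (9); add B.
Step 3: frontier [B D 12, A C 18, C D 21, D E 18, A E 23] → take B D (12); add D.
Step 4: frontier [A C 18, A D 5, A E 23] → take A D (5); add A.
The 2nd edge added is B E.

B-E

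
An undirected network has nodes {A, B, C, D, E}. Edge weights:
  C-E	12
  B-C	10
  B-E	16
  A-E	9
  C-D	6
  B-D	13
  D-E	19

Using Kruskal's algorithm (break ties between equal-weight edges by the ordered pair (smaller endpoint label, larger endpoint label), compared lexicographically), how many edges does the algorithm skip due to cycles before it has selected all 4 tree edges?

0

Kruskal: consider edges lightest-first.
C-D (6): add. Components now {A} {B} {C,D} {E}
A-E (9): add. Components now {A,E} {B} {C,D}
B-C (10): add. Components now {A,E} {B,C,D}
C-E (12): add. Components now {A,B,C,D,E}
Edges rejected before the tree was complete: 0.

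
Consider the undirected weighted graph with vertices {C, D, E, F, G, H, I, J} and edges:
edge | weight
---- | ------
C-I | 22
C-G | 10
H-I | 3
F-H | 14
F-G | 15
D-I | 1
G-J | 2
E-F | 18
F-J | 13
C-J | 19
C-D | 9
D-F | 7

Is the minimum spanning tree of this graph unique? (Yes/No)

Kruskal's algorithm — process edges by increasing weight (ties by edge label):
D-I (1): add — endpoints in different components.
G-J (2): add — endpoints in different components.
H-I (3): add — endpoints in different components.
D-F (7): add — endpoints in different components.
C-D (9): add — endpoints in different components.
C-G (10): add — endpoints in different components.
F-J (13): skip — F and J already connected.
F-H (14): skip — F and H already connected.
F-G (15): skip — F and G already connected.
E-F (18): add — endpoints in different components.
Every non-tree edge has weight strictly greater than the heaviest edge on the tree path between its endpoints, so the MST is unique.

Yes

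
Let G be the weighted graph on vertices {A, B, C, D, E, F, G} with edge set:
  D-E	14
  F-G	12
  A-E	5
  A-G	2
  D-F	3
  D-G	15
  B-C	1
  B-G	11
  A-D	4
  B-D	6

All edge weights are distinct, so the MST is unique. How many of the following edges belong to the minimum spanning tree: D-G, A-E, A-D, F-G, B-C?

3

Kruskal's algorithm — process edges by increasing weight (ties by edge label):
B-C (1): add — endpoints in different components.
A-G (2): add — endpoints in different components.
D-F (3): add — endpoints in different components.
A-D (4): add — endpoints in different components.
A-E (5): add — endpoints in different components.
B-D (6): add — endpoints in different components.
MST edge set: {B-C, A-G, D-F, A-D, A-E, B-D}.
Of the listed edges, {A-E, A-D, B-C} are in the MST → 3.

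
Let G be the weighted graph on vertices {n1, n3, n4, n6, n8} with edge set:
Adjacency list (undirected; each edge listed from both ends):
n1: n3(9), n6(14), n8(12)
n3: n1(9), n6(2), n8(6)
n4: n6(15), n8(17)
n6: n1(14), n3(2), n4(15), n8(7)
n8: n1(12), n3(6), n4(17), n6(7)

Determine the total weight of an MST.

Kruskal: consider edges lightest-first.
n3-n6 (2): add. Components now {n4} {n8} {n1} {n3,n6}
n3-n8 (6): add. Components now {n4} {n3,n6,n8} {n1}
n6-n8 (7): skip — n8 and n6 already connected.
n1-n3 (9): add. Components now {n4} {n1,n3,n6,n8}
n1-n8 (12): skip — n8 and n1 already connected.
n1-n6 (14): skip — n1 and n6 already connected.
n4-n6 (15): add. Components now {n1,n3,n4,n6,n8}
MST edges: n3-n6, n3-n8, n1-n3, n4-n6; total weight 2+6+9+15 = 32.

32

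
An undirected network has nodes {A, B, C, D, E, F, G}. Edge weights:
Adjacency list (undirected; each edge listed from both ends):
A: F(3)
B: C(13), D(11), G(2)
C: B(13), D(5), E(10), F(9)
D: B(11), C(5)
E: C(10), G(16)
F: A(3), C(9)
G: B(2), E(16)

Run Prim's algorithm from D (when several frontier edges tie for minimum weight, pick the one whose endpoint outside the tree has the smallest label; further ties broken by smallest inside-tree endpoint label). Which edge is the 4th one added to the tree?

C-E

Grow the tree from D using Prim:
Step 1: frontier [C-D 5, B-D 11] → take C-D (5); add C.
Step 2: frontier [C-F 9, C-E 10, B-C 13, B-D 11] → take C-F (9); add F.
Step 3: frontier [C-E 10, B-C 13, B-D 11, A-F 3] → take A-F (3); add A.
Step 4: frontier [C-E 10, B-C 13, B-D 11] → take C-E (10); add E.
Step 5: frontier [B-C 13, B-D 11, E-G 16] → take B-D (11); add B.
Step 6: frontier [B-G 2, E-G 16] → take B-G (2); add G.
The 4th edge added is C-E.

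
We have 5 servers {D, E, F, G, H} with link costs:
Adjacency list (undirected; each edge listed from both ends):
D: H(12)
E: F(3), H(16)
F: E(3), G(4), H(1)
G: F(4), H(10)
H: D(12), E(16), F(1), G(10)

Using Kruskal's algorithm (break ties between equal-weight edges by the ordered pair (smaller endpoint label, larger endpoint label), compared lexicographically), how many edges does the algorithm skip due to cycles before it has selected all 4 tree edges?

1

Sort edges by weight, then run Kruskal:
F-H (1): add. Components now {D} {E} {F,H} {G}
E-F (3): add. Components now {D} {E,F,H} {G}
F-G (4): add. Components now {D} {E,F,G,H}
G-H (10): skip — G and H already connected.
D-H (12): add. Components now {D,E,F,G,H}
Edges rejected before the tree was complete: 1.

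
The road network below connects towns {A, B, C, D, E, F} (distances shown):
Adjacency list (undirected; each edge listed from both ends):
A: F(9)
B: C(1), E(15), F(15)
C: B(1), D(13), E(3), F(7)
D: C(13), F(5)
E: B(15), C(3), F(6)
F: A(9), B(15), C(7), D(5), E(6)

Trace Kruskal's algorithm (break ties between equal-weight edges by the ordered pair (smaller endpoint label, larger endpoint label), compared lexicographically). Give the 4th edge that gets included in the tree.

Kruskal's algorithm — process edges by increasing weight (ties by edge label):
B-C (1): add. Components now {A} {B,C} {D} {E} {F}
C-E (3): add. Components now {A} {B,C,E} {D} {F}
D-F (5): add. Components now {A} {B,C,E} {D,F}
E-F (6): add. Components now {A} {B,C,D,E,F}
C-F (7): skip — C and F already connected.
A-F (9): add. Components now {A,B,C,D,E,F}
The 4th edge added is E-F.

E-F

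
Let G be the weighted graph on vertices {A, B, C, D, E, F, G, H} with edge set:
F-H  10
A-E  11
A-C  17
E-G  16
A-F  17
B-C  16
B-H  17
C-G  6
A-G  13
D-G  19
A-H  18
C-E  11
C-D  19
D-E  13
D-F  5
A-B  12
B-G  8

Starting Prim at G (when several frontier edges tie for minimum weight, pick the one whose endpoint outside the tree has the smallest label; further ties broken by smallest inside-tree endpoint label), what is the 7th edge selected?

F-H

Prim's algorithm from G:
Step 1: cheapest edge leaving the tree is C-G (6); add C.
Step 2: cheapest edge leaving the tree is B-G (8); add B.
Step 3: cheapest edge leaving the tree is C-E (11); add E.
Step 4: cheapest edge leaving the tree is A-E (11); add A.
Step 5: cheapest edge leaving the tree is D-E (13); add D.
Step 6: cheapest edge leaving the tree is D-F (5); add F.
Step 7: cheapest edge leaving the tree is F-H (10); add H.
The 7th edge added is F-H.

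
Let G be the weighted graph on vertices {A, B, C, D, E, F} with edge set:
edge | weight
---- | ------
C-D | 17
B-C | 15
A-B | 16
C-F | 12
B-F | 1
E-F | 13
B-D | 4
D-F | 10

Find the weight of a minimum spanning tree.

Prim's algorithm from F:
Step 1: cheapest edge leaving the tree is B-F (1); add B.
Step 2: cheapest edge leaving the tree is B-D (4); add D.
Step 3: cheapest edge leaving the tree is C-F (12); add C.
Step 4: cheapest edge leaving the tree is E-F (13); add E.
Step 5: cheapest edge leaving the tree is A-B (16); add A.
MST edges: B-F, B-D, C-F, E-F, A-B; total weight 1+4+12+13+16 = 46.

46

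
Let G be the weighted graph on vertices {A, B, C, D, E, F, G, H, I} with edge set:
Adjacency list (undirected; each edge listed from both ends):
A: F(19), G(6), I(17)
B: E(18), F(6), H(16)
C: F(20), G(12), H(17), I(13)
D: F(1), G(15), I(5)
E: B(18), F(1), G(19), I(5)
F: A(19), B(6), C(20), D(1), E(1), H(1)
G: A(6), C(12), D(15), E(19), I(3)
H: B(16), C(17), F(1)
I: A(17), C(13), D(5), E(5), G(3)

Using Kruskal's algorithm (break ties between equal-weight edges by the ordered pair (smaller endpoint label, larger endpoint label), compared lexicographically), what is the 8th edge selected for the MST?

Kruskal: consider edges lightest-first.
D F (1): add — endpoints in different components.
E F (1): add — endpoints in different components.
F H (1): add — endpoints in different components.
G I (3): add — endpoints in different components.
D I (5): add — endpoints in different components.
E I (5): skip — E and I already connected.
A G (6): add — endpoints in different components.
B F (6): add — endpoints in different components.
C G (12): add — endpoints in different components.
The 8th edge added is C G.

C-G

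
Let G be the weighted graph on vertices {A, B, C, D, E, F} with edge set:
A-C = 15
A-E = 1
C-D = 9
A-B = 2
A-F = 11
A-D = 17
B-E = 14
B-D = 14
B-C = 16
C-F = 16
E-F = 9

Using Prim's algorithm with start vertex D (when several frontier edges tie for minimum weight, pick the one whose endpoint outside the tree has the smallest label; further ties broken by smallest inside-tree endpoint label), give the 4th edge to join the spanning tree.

A-E

Prim's algorithm from D:
Step 1: cheapest edge leaving the tree is C-D (9); add C.
Step 2: cheapest edge leaving the tree is B-D (14); add B.
Step 3: cheapest edge leaving the tree is A-B (2); add A.
Step 4: cheapest edge leaving the tree is A-E (1); add E.
Step 5: cheapest edge leaving the tree is E-F (9); add F.
The 4th edge added is A-E.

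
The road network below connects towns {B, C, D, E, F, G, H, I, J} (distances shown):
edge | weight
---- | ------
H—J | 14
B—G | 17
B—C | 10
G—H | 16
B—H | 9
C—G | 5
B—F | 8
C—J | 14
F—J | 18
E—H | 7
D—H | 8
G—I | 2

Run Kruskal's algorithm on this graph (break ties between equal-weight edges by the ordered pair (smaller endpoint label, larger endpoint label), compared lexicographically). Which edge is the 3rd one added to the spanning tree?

E-H

Kruskal's algorithm — process edges by increasing weight (ties by edge label):
G—I (2): add — endpoints in different components.
C—G (5): add — endpoints in different components.
E—H (7): add — endpoints in different components.
B—F (8): add — endpoints in different components.
D—H (8): add — endpoints in different components.
B—H (9): add — endpoints in different components.
B—C (10): add — endpoints in different components.
C—J (14): add — endpoints in different components.
The 3rd edge added is E—H.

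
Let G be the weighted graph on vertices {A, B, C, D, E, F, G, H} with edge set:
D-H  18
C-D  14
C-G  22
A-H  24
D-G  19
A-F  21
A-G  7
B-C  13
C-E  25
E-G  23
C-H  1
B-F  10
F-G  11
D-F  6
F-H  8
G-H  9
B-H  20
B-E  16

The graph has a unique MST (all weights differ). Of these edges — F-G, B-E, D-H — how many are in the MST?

Sort edges by weight, then run Kruskal:
C-H (1): add — endpoints in different components.
D-F (6): add — endpoints in different components.
A-G (7): add — endpoints in different components.
F-H (8): add — endpoints in different components.
G-H (9): add — endpoints in different components.
B-F (10): add — endpoints in different components.
F-G (11): skip — F and G already connected.
B-C (13): skip — B and C already connected.
C-D (14): skip — C and D already connected.
B-E (16): add — endpoints in different components.
MST edge set: {C-H, D-F, A-G, F-H, G-H, B-F, B-E}.
Of the listed edges, {B-E} are in the MST → 1.

1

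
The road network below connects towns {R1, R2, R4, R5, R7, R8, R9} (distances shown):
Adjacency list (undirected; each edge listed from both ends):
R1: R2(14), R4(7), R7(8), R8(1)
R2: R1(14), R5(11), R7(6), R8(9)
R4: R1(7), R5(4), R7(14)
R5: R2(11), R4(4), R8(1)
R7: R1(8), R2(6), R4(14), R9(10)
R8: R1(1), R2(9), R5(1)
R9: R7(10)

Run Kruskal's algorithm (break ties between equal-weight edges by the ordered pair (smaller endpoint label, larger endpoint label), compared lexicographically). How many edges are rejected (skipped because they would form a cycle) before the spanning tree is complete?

Kruskal's algorithm — process edges by increasing weight (ties by edge label):
R1 R8 (1): add — endpoints in different components.
R5 R8 (1): add — endpoints in different components.
R4 R5 (4): add — endpoints in different components.
R2 R7 (6): add — endpoints in different components.
R1 R4 (7): skip — R4 and R1 already connected.
R1 R7 (8): add — endpoints in different components.
R2 R8 (9): skip — R2 and R8 already connected.
R7 R9 (10): add — endpoints in different components.
Edges rejected before the tree was complete: 2.

2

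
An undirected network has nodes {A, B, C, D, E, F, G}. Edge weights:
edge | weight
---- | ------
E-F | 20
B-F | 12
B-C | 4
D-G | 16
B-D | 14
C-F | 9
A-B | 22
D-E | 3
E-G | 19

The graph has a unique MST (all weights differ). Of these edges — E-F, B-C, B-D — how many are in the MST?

2

Sort edges by weight, then run Kruskal:
D-E (3): add — endpoints in different components.
B-C (4): add — endpoints in different components.
C-F (9): add — endpoints in different components.
B-F (12): skip — B and F already connected.
B-D (14): add — endpoints in different components.
D-G (16): add — endpoints in different components.
E-G (19): skip — E and G already connected.
E-F (20): skip — E and F already connected.
A-B (22): add — endpoints in different components.
MST edge set: {D-E, B-C, C-F, B-D, D-G, A-B}.
Of the listed edges, {B-C, B-D} are in the MST → 2.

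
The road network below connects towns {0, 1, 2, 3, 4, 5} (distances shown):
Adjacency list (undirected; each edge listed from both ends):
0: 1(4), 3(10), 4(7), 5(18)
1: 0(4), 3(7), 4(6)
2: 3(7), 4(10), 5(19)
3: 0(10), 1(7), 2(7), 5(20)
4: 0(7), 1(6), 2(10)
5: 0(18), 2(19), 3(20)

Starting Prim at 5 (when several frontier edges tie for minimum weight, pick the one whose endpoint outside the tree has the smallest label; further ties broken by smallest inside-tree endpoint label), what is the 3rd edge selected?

1-4

Prim's algorithm from 5:
Step 1: frontier [0 5 18, 2 5 19, 3 5 20] → take 0 5 (18); add 0.
Step 2: frontier [0 1 4, 0 4 7, 0 3 10, 2 5 19, 3 5 20] → take 0 1 (4); add 1.
Step 3: frontier [0 4 7, 0 3 10, 1 4 6, 1 3 7, 2 5 19, 3 5 20] → take 1 4 (6); add 4.
Step 4: frontier [0 3 10, 1 3 7, 2 4 10, 2 5 19, 3 5 20] → take 1 3 (7); add 3.
Step 5: frontier [2 3 7, 2 4 10, 2 5 19] → take 2 3 (7); add 2.
The 3rd edge added is 1 4.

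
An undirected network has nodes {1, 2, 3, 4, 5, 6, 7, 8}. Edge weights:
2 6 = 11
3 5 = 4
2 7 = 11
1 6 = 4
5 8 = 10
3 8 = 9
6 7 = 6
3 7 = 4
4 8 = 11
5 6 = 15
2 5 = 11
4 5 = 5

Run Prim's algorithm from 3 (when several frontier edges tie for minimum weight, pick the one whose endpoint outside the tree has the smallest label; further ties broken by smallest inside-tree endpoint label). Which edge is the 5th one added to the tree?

Prim, starting at 3.
Step 1: frontier [3 5 4, 3 7 4, 3 8 9] → take 3 5 (4); add 5.
Step 2: frontier [3 7 4, 3 8 9, 4 5 5, 5 8 10, 2 5 11, 5 6 15] → take 3 7 (4); add 7.
Step 3: frontier [3 8 9, 4 5 5, 5 8 10, 2 5 11, 5 6 15, 6 7 6, 2 7 11] → take 4 5 (5); add 4.
Step 4: frontier [3 8 9, 4 8 11, 5 8 10, 2 5 11, 5 6 15, 6 7 6, 2 7 11] → take 6 7 (6); add 6.
Step 5: frontier [3 8 9, 4 8 11, 5 8 10, 2 5 11, 1 6 4, 2 6 11, 2 7 11] → take 1 6 (4); add 1.
Step 6: frontier [3 8 9, 4 8 11, 5 8 10, 2 5 11, 2 6 11, 2 7 11] → take 3 8 (9); add 8.
Step 7: frontier [2 5 11, 2 6 11, 2 7 11] → take 2 5 (11); add 2.
The 5th edge added is 1 6.

1-6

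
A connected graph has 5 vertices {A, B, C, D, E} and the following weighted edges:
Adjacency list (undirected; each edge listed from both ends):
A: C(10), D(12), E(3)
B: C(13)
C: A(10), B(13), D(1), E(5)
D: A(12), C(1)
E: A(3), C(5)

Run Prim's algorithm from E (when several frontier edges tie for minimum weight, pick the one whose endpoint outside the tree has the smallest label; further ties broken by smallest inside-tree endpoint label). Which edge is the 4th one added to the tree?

B-C

Grow the tree from E using Prim:
Step 1: cheapest edge leaving the tree is A E (3); add A.
Step 2: cheapest edge leaving the tree is C E (5); add C.
Step 3: cheapest edge leaving the tree is C D (1); add D.
Step 4: cheapest edge leaving the tree is B C (13); add B.
The 4th edge added is B C.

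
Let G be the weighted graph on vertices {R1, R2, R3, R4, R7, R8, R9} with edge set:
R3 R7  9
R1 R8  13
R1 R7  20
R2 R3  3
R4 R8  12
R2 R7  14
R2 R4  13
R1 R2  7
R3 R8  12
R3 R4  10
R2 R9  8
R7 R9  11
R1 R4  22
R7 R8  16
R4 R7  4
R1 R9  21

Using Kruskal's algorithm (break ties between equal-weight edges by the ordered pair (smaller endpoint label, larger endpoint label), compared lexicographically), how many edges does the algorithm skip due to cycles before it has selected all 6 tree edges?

2

Sort edges by weight, then run Kruskal:
R2 R3 (3): add. Components now {R7} {R4} {R1} {R2,R3} {R9} {R8}
R4 R7 (4): add. Components now {R4,R7} {R1} {R2,R3} {R9} {R8}
R1 R2 (7): add. Components now {R4,R7} {R1,R2,R3} {R9} {R8}
R2 R9 (8): add. Components now {R4,R7} {R1,R2,R3,R9} {R8}
R3 R7 (9): add. Components now {R1,R2,R3,R4,R7,R9} {R8}
R3 R4 (10): skip — R4 and R3 already connected.
R7 R9 (11): skip — R7 and R9 already connected.
R3 R8 (12): add. Components now {R1,R2,R3,R4,R7,R8,R9}
Edges rejected before the tree was complete: 2.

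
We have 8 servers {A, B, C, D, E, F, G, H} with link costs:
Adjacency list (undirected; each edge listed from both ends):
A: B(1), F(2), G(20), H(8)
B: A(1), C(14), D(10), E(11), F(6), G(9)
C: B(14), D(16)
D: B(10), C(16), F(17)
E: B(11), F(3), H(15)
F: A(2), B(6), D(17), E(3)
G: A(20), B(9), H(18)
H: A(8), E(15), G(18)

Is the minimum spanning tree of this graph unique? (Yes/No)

Yes

Sort edges by weight, then run Kruskal:
A-B (1): add — endpoints in different components.
A-F (2): add — endpoints in different components.
E-F (3): add — endpoints in different components.
B-F (6): skip — B and F already connected.
A-H (8): add — endpoints in different components.
B-G (9): add — endpoints in different components.
B-D (10): add — endpoints in different components.
B-E (11): skip — B and E already connected.
B-C (14): add — endpoints in different components.
Every non-tree edge has weight strictly greater than the heaviest edge on the tree path between its endpoints, so the MST is unique.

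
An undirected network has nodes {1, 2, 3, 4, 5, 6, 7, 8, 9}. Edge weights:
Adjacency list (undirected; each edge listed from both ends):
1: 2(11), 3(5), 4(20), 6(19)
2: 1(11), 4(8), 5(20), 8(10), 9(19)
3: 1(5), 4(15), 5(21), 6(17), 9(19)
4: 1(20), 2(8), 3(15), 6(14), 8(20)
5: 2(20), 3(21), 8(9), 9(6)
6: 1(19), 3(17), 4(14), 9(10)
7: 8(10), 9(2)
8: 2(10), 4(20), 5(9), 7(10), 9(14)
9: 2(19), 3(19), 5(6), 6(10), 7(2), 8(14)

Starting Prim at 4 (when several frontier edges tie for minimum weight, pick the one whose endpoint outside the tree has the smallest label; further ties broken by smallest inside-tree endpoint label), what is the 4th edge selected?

5-9

Grow the tree from 4 using Prim:
Step 1: cheapest edge leaving the tree is 2—4 (8); add 2.
Step 2: cheapest edge leaving the tree is 2—8 (10); add 8.
Step 3: cheapest edge leaving the tree is 5—8 (9); add 5.
Step 4: cheapest edge leaving the tree is 5—9 (6); add 9.
Step 5: cheapest edge leaving the tree is 7—9 (2); add 7.
Step 6: cheapest edge leaving the tree is 6—9 (10); add 6.
Step 7: cheapest edge leaving the tree is 1—2 (11); add 1.
Step 8: cheapest edge leaving the tree is 1—3 (5); add 3.
The 4th edge added is 5—9.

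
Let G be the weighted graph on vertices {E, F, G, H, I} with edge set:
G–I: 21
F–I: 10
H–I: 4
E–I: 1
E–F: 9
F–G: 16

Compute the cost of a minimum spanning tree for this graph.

30

Kruskal: consider edges lightest-first.
E–I (1): add. Components now {E,I} {F} {G} {H}
H–I (4): add. Components now {E,H,I} {F} {G}
E–F (9): add. Components now {E,F,H,I} {G}
F–I (10): skip — F and I already connected.
F–G (16): add. Components now {E,F,G,H,I}
MST edges: E–I, H–I, E–F, F–G; total weight 1+4+9+16 = 30.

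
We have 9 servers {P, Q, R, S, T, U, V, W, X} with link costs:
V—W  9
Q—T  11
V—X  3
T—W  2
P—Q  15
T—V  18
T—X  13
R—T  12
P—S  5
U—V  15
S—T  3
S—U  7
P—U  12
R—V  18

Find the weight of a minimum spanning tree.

52

Sort edges by weight, then run Kruskal:
T—W (2): add — endpoints in different components.
S—T (3): add — endpoints in different components.
V—X (3): add — endpoints in different components.
P—S (5): add — endpoints in different components.
S—U (7): add — endpoints in different components.
V—W (9): add — endpoints in different components.
Q—T (11): add — endpoints in different components.
P—U (12): skip — P and U already connected.
R—T (12): add — endpoints in different components.
MST edges: T—W, S—T, V—X, P—S, S—U, V—W, Q—T, R—T; total weight 2+3+3+5+7+9+11+12 = 52.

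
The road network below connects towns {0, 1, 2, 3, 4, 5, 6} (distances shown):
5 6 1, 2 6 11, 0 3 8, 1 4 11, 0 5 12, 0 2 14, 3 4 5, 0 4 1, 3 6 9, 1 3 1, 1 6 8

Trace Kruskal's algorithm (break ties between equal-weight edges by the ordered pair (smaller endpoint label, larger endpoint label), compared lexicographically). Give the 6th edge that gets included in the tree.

Kruskal: consider edges lightest-first.
0 4 (1): add. Components now {0,4} {1} {2} {3} {5} {6}
1 3 (1): add. Components now {0,4} {1,3} {2} {5} {6}
5 6 (1): add. Components now {0,4} {1,3} {2} {5,6}
3 4 (5): add. Components now {0,1,3,4} {2} {5,6}
0 3 (8): skip — 0 and 3 already connected.
1 6 (8): add. Components now {0,1,3,4,5,6} {2}
3 6 (9): skip — 3 and 6 already connected.
1 4 (11): skip — 1 and 4 already connected.
2 6 (11): add. Components now {0,1,2,3,4,5,6}
The 6th edge added is 2 6.

2-6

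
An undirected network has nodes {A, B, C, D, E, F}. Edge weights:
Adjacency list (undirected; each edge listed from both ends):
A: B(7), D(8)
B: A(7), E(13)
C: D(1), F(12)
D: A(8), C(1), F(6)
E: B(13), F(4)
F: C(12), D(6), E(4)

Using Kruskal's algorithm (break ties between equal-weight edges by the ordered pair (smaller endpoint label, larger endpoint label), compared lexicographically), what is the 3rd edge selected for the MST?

D-F

Kruskal's algorithm — process edges by increasing weight (ties by edge label):
C–D (1): add. Components now {A} {B} {C,D} {E} {F}
E–F (4): add. Components now {A} {B} {C,D} {E,F}
D–F (6): add. Components now {A} {B} {C,D,E,F}
A–B (7): add. Components now {A,B} {C,D,E,F}
A–D (8): add. Components now {A,B,C,D,E,F}
The 3rd edge added is D–F.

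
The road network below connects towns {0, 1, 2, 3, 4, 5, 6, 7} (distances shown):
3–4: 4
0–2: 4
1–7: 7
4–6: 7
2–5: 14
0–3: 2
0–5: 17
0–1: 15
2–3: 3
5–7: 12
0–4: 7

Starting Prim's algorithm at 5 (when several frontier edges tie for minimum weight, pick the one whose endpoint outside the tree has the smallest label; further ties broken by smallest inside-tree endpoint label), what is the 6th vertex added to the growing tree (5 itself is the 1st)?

Prim, starting at 5.
Step 1: frontier [5–7 12, 2–5 14, 0–5 17] → take 5–7 (12); add 7.
Step 2: frontier [2–5 14, 0–5 17, 1–7 7] → take 1–7 (7); add 1.
Step 3: frontier [0–1 15, 2–5 14, 0–5 17] → take 2–5 (14); add 2.
Step 4: frontier [0–1 15, 2–3 3, 0–2 4, 0–5 17] → take 2–3 (3); add 3.
Step 5: frontier [0–1 15, 0–2 4, 0–3 2, 3–4 4, 0–5 17] → take 0–3 (2); add 0.
Step 6: frontier [0–4 7, 3–4 4] → take 3–4 (4); add 4.
Step 7: frontier [4–6 7] → take 4–6 (7); add 6.
Vertex order: 5, 7, 1, 2, 3, 0, 4, 6. The 6th vertex is 0.

0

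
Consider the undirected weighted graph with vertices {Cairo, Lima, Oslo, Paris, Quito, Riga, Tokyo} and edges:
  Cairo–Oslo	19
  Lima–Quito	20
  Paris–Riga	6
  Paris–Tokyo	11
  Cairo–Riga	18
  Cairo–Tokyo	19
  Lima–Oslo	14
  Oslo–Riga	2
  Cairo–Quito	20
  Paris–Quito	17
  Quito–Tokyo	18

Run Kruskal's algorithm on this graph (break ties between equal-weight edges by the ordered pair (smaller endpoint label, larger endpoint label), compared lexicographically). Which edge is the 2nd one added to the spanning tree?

Kruskal: consider edges lightest-first.
Oslo–Riga (2): add. Components now {Oslo,Riga} {Quito} {Tokyo} {Cairo} {Paris} {Lima}
Paris–Riga (6): add. Components now {Oslo,Paris,Riga} {Quito} {Tokyo} {Cairo} {Lima}
Paris–Tokyo (11): add. Components now {Oslo,Paris,Riga,Tokyo} {Quito} {Cairo} {Lima}
Lima–Oslo (14): add. Components now {Lima,Oslo,Paris,Riga,Tokyo} {Quito} {Cairo}
Paris–Quito (17): add. Components now {Lima,Oslo,Paris,Quito,Riga,Tokyo} {Cairo}
Cairo–Riga (18): add. Components now {Cairo,Lima,Oslo,Paris,Quito,Riga,Tokyo}
The 2nd edge added is Paris–Riga.

Paris-Riga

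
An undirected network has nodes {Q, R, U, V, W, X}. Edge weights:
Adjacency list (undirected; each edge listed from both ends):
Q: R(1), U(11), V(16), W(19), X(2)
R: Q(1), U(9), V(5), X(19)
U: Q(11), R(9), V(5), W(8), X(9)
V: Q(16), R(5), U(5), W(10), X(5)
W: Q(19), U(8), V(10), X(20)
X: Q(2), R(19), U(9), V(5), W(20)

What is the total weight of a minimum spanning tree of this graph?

Prim, starting at Q.
Step 1: cheapest edge leaving the tree is Q–R (1); add R.
Step 2: cheapest edge leaving the tree is Q–X (2); add X.
Step 3: cheapest edge leaving the tree is R–V (5); add V.
Step 4: cheapest edge leaving the tree is U–V (5); add U.
Step 5: cheapest edge leaving the tree is U–W (8); add W.
MST edges: Q–R, Q–X, R–V, U–V, U–W; total weight 1+2+5+5+8 = 21.

21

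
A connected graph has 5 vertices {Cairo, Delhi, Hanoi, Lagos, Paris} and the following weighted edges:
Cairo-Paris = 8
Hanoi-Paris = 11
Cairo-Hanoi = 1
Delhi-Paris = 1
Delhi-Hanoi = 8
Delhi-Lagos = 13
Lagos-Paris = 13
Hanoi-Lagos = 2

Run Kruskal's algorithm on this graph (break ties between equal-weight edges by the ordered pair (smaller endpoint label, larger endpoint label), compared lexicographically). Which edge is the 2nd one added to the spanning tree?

Kruskal: consider edges lightest-first.
Cairo-Hanoi (1): add. Components now {Lagos} {Cairo,Hanoi} {Delhi} {Paris}
Delhi-Paris (1): add. Components now {Lagos} {Cairo,Hanoi} {Delhi,Paris}
Hanoi-Lagos (2): add. Components now {Cairo,Hanoi,Lagos} {Delhi,Paris}
Cairo-Paris (8): add. Components now {Cairo,Delhi,Hanoi,Lagos,Paris}
The 2nd edge added is Delhi-Paris.

Delhi-Paris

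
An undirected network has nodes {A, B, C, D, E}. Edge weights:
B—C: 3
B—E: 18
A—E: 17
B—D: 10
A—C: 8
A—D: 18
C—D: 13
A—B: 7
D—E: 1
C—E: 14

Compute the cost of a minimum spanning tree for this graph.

Kruskal: consider edges lightest-first.
D—E (1): add — endpoints in different components.
B—C (3): add — endpoints in different components.
A—B (7): add — endpoints in different components.
A—C (8): skip — A and C already connected.
B—D (10): add — endpoints in different components.
MST edges: D—E, B—C, A—B, B—D; total weight 1+3+7+10 = 21.

21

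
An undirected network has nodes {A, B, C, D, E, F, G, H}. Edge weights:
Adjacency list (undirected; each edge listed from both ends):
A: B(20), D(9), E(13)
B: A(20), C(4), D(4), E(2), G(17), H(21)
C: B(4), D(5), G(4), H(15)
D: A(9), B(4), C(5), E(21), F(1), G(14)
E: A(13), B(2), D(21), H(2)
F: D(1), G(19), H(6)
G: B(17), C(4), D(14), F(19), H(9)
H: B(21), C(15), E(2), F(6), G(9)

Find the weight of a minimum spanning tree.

26

Prim, starting at F.
Step 1: cheapest edge leaving the tree is D-F (1); add D.
Step 2: cheapest edge leaving the tree is B-D (4); add B.
Step 3: cheapest edge leaving the tree is B-E (2); add E.
Step 4: cheapest edge leaving the tree is E-H (2); add H.
Step 5: cheapest edge leaving the tree is B-C (4); add C.
Step 6: cheapest edge leaving the tree is C-G (4); add G.
Step 7: cheapest edge leaving the tree is A-D (9); add A.
MST edges: D-F, B-D, B-E, E-H, B-C, C-G, A-D; total weight 1+4+2+2+4+4+9 = 26.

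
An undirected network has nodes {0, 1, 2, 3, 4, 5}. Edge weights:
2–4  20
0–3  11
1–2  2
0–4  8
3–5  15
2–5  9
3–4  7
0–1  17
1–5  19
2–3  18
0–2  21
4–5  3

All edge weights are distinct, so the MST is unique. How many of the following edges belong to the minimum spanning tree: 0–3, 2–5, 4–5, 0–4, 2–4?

3

Sort edges by weight, then run Kruskal:
1–2 (2): add — endpoints in different components.
4–5 (3): add — endpoints in different components.
3–4 (7): add — endpoints in different components.
0–4 (8): add — endpoints in different components.
2–5 (9): add — endpoints in different components.
MST edge set: {1–2, 4–5, 3–4, 0–4, 2–5}.
Of the listed edges, {2–5, 4–5, 0–4} are in the MST → 3.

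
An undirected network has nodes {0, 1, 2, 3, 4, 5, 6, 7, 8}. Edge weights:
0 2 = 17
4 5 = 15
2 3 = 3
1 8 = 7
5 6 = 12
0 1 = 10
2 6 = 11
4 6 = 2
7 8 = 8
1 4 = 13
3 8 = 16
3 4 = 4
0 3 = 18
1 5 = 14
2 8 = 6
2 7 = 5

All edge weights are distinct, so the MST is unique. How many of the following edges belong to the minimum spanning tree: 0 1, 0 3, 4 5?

Kruskal: consider edges lightest-first.
4 6 (2): add — endpoints in different components.
2 3 (3): add — endpoints in different components.
3 4 (4): add — endpoints in different components.
2 7 (5): add — endpoints in different components.
2 8 (6): add — endpoints in different components.
1 8 (7): add — endpoints in different components.
7 8 (8): skip — 7 and 8 already connected.
0 1 (10): add — endpoints in different components.
2 6 (11): skip — 2 and 6 already connected.
5 6 (12): add — endpoints in different components.
MST edge set: {4 6, 2 3, 3 4, 2 7, 2 8, 1 8, 0 1, 5 6}.
Of the listed edges, {0 1} are in the MST → 1.

1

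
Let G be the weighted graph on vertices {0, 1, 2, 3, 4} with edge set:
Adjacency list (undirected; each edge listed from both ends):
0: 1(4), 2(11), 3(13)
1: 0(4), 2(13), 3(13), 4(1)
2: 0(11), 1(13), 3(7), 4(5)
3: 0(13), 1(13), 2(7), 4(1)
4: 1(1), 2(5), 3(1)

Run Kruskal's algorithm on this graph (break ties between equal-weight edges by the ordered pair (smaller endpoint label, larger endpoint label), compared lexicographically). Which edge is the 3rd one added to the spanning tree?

0-1

Kruskal's algorithm — process edges by increasing weight (ties by edge label):
1 4 (1): add. Components now {0} {1,4} {2} {3}
3 4 (1): add. Components now {0} {1,3,4} {2}
0 1 (4): add. Components now {0,1,3,4} {2}
2 4 (5): add. Components now {0,1,2,3,4}
The 3rd edge added is 0 1.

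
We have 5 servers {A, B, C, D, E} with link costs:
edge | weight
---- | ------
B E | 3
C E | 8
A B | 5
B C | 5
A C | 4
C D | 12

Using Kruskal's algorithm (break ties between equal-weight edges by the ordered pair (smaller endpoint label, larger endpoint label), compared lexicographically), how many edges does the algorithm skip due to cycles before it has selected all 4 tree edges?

Kruskal's algorithm — process edges by increasing weight (ties by edge label):
B E (3): add. Components now {A} {B,E} {C} {D}
A C (4): add. Components now {A,C} {B,E} {D}
A B (5): add. Components now {A,B,C,E} {D}
B C (5): skip — B and C already connected.
C E (8): skip — C and E already connected.
C D (12): add. Components now {A,B,C,D,E}
Edges rejected before the tree was complete: 2.

2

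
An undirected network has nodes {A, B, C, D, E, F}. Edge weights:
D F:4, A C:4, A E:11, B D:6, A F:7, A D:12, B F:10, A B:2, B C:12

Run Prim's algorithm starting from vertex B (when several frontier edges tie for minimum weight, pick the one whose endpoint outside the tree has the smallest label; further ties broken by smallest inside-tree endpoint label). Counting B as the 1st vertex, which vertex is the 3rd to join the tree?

C

Prim, starting at B.
Step 1: frontier [A B 2, B D 6, B F 10, B C 12] → take A B (2); add A.
Step 2: frontier [A C 4, A F 7, A E 11, A D 12, B D 6, B F 10, B C 12] → take A C (4); add C.
Step 3: frontier [A F 7, A E 11, A D 12, B D 6, B F 10] → take B D (6); add D.
Step 4: frontier [A F 7, A E 11, B F 10, D F 4] → take D F (4); add F.
Step 5: frontier [A E 11] → take A E (11); add E.
Vertex order: B, A, C, D, F, E. The 3rd vertex is C.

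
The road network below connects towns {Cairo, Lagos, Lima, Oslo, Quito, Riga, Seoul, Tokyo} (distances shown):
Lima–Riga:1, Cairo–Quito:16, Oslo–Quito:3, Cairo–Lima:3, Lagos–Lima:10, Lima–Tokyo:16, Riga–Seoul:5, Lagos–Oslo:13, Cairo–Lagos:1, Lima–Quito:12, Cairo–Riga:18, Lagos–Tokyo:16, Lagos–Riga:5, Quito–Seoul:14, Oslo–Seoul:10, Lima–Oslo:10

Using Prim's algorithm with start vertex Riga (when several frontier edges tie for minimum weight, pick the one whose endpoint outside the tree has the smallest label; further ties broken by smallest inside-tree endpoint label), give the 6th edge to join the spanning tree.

Oslo-Quito

Prim, starting at Riga.
Step 1: cheapest edge leaving the tree is Lima–Riga (1); add Lima.
Step 2: cheapest edge leaving the tree is Cairo–Lima (3); add Cairo.
Step 3: cheapest edge leaving the tree is Cairo–Lagos (1); add Lagos.
Step 4: cheapest edge leaving the tree is Riga–Seoul (5); add Seoul.
Step 5: cheapest edge leaving the tree is Lima–Oslo (10); add Oslo.
Step 6: cheapest edge leaving the tree is Oslo–Quito (3); add Quito.
Step 7: cheapest edge leaving the tree is Lagos–Tokyo (16); add Tokyo.
The 6th edge added is Oslo–Quito.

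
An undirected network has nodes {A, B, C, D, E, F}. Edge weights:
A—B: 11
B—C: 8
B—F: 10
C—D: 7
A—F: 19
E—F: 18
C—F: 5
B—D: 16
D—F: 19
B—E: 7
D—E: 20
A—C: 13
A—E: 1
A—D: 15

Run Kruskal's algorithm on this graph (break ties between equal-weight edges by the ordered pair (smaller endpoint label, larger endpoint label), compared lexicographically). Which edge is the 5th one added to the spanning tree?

B-C

Kruskal: consider edges lightest-first.
A—E (1): add. Components now {A,E} {B} {C} {D} {F}
C—F (5): add. Components now {A,E} {B} {C,F} {D}
B—E (7): add. Components now {A,B,E} {C,F} {D}
C—D (7): add. Components now {A,B,E} {C,D,F}
B—C (8): add. Components now {A,B,C,D,E,F}
The 5th edge added is B—C.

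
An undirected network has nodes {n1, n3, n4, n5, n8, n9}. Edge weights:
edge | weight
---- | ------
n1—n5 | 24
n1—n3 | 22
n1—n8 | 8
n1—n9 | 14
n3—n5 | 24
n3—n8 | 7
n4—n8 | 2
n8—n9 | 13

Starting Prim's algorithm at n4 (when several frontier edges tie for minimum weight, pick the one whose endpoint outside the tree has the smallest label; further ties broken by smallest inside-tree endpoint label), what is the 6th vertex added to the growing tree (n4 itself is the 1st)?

n5

Prim's algorithm from n4:
Step 1: cheapest edge leaving the tree is n4—n8 (2); add n8.
Step 2: cheapest edge leaving the tree is n3—n8 (7); add n3.
Step 3: cheapest edge leaving the tree is n1—n8 (8); add n1.
Step 4: cheapest edge leaving the tree is n8—n9 (13); add n9.
Step 5: cheapest edge leaving the tree is n1—n5 (24); add n5.
Vertex order: n4, n8, n3, n1, n9, n5. The 6th vertex is n5.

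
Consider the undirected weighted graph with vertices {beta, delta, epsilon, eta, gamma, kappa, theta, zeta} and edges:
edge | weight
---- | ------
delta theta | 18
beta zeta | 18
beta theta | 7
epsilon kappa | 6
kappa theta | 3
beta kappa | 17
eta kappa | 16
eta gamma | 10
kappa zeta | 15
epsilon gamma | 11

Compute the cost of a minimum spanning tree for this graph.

Sort edges by weight, then run Kruskal:
kappa theta (3): add — endpoints in different components.
epsilon kappa (6): add — endpoints in different components.
beta theta (7): add — endpoints in different components.
eta gamma (10): add — endpoints in different components.
epsilon gamma (11): add — endpoints in different components.
kappa zeta (15): add — endpoints in different components.
eta kappa (16): skip — kappa and eta already connected.
beta kappa (17): skip — kappa and beta already connected.
beta zeta (18): skip — zeta and beta already connected.
delta theta (18): add — endpoints in different components.
MST edges: kappa theta, epsilon kappa, beta theta, eta gamma, epsilon gamma, kappa zeta, delta theta; total weight 3+6+7+10+11+15+18 = 70.

70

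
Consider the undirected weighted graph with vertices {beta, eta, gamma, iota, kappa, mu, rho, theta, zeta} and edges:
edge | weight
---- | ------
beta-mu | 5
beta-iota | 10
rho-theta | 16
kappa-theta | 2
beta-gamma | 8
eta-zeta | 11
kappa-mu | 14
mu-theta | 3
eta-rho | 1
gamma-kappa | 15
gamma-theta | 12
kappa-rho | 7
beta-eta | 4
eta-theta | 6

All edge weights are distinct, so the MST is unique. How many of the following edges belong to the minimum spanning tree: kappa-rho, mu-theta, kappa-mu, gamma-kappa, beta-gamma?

Sort edges by weight, then run Kruskal:
eta-rho (1): add — endpoints in different components.
kappa-theta (2): add — endpoints in different components.
mu-theta (3): add — endpoints in different components.
beta-eta (4): add — endpoints in different components.
beta-mu (5): add — endpoints in different components.
eta-theta (6): skip — theta and eta already connected.
kappa-rho (7): skip — kappa and rho already connected.
beta-gamma (8): add — endpoints in different components.
beta-iota (10): add — endpoints in different components.
eta-zeta (11): add — endpoints in different components.
MST edge set: {eta-rho, kappa-theta, mu-theta, beta-eta, beta-mu, beta-gamma, beta-iota, eta-zeta}.
Of the listed edges, {mu-theta, beta-gamma} are in the MST → 2.

2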